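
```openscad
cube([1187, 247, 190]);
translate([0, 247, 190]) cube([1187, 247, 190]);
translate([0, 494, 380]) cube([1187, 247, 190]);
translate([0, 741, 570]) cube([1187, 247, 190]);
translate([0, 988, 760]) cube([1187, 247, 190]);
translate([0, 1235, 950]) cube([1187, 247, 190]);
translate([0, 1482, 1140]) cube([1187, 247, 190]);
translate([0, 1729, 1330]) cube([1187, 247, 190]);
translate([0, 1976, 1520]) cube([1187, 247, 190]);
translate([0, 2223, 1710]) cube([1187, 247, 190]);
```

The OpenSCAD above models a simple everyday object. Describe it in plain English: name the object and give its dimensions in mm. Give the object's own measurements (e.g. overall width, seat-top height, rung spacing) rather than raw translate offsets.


A straight staircase of 10 solid steps. Each step is 1187 mm wide (x), 247 mm deep (y, the going) and 190 mm tall (the rise). The first step rests on the floor; each subsequent step sits one going further in +y and one rise higher in +z, directly behind and above the previous step with no overlap.


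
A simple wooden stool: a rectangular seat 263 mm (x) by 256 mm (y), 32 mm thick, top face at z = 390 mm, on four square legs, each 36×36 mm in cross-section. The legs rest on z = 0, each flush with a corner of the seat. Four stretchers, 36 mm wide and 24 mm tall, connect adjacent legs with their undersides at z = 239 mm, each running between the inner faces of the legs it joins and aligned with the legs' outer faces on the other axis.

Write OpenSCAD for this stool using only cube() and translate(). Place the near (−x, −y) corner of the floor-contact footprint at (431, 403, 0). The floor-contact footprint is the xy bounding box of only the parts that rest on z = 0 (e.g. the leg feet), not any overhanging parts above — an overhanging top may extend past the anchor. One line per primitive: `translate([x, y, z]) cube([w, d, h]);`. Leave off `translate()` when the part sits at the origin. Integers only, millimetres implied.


translate([431, 403, 358]) cube([263, 256, 32]);
translate([431, 403, 0]) cube([36, 36, 358]);
translate([658, 403, 0]) cube([36, 36, 358]);
translate([431, 623, 0]) cube([36, 36, 358]);
translate([658, 623, 0]) cube([36, 36, 358]);
translate([467, 403, 239]) cube([191, 36, 24]);
translate([467, 623, 239]) cube([191, 36, 24]);
translate([431, 439, 239]) cube([36, 184, 24]);
translate([658, 439, 239]) cube([36, 184, 24]);


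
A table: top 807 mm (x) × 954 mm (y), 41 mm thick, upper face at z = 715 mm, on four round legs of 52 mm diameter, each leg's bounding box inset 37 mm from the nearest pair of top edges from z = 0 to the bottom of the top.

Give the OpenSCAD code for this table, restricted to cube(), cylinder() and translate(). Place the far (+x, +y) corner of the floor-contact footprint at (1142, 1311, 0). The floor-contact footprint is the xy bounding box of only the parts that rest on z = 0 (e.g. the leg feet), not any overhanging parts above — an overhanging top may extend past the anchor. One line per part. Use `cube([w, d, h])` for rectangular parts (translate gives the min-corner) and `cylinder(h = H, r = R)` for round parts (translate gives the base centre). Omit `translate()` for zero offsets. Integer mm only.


translate([372, 394, 674]) cube([807, 954, 41]);
translate([435, 457, 0]) cylinder(h = 674, r = 26);
translate([1116, 457, 0]) cylinder(h = 674, r = 26);
translate([435, 1285, 0]) cylinder(h = 674, r = 26);
translate([1116, 1285, 0]) cylinder(h = 674, r = 26);


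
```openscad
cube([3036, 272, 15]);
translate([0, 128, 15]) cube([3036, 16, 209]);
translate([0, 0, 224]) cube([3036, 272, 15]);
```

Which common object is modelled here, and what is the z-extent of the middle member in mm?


An I-beam. The web height is 209 mm.

Two wide flanges with a thin centred web — an I-beam. Overall 239 mm minus two 15 mm flanges gives a web of 239 − 2·15 = 209 mm.


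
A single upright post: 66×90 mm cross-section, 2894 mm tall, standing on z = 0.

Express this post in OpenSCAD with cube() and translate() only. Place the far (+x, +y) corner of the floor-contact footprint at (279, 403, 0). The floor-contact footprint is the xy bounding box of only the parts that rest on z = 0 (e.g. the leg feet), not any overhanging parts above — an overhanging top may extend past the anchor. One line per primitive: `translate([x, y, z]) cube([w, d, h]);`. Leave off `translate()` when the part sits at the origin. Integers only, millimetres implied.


translate([213, 313, 0]) cube([66, 90, 2894]);


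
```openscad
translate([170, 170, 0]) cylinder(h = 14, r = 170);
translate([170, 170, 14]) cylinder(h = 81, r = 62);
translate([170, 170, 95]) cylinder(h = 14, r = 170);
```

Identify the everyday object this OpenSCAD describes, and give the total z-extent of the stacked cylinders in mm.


A spool. The overall height is 109 mm.

Three coaxial cylinders, large–small–large — a spool. Two 14 mm flanges and a 81 mm core give 14 + 81 + 14 = 109 mm.


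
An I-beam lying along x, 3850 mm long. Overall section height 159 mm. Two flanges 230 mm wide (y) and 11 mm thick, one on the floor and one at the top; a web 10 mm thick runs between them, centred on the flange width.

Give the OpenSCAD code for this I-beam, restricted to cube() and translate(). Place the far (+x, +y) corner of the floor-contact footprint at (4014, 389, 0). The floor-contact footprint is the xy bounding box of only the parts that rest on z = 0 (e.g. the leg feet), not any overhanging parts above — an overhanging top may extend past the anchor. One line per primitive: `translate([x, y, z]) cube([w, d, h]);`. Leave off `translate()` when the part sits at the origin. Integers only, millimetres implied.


translate([164, 159, 0]) cube([3850, 230, 11]);
translate([164, 269, 11]) cube([3850, 10, 137]);
translate([164, 159, 148]) cube([3850, 230, 11]);


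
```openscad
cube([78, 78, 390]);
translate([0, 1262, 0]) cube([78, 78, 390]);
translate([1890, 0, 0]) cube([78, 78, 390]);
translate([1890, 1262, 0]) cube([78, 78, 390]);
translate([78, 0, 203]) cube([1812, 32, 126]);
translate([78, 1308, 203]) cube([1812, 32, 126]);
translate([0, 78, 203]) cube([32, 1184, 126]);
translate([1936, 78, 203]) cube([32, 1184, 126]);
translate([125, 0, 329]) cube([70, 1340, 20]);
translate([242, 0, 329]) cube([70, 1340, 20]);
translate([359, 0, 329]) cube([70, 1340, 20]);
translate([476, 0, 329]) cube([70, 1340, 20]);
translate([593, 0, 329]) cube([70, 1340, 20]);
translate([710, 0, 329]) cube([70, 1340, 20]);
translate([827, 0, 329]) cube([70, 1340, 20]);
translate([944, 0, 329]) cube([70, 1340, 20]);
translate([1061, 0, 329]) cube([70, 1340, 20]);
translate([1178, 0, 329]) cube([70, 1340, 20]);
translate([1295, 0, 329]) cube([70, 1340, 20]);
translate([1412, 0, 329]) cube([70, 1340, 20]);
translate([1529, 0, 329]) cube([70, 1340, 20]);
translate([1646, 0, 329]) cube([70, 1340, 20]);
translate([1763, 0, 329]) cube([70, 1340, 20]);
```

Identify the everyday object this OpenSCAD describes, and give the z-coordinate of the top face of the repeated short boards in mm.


A bed frame. The slat-top height is 349 mm.

Four posts, four rails, and a row of slats — a bed frame. Slats sit on the rails at z = 203 + 126 = 329; with slat thickness 20, the top is 349 mm.


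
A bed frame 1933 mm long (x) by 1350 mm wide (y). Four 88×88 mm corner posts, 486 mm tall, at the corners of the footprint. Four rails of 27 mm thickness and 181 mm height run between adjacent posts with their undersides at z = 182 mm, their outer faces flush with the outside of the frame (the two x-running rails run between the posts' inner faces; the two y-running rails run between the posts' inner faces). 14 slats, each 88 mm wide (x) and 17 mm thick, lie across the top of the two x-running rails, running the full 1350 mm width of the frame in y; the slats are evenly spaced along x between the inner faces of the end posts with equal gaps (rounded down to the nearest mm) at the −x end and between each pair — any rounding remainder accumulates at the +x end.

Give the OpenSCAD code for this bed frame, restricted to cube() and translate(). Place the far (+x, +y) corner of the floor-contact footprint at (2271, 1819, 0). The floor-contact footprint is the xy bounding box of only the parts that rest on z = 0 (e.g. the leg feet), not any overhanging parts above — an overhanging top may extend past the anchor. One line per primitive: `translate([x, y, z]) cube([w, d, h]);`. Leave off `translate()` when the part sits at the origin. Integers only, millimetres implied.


translate([338, 469, 0]) cube([88, 88, 486]);
translate([338, 1731, 0]) cube([88, 88, 486]);
translate([2183, 469, 0]) cube([88, 88, 486]);
translate([2183, 1731, 0]) cube([88, 88, 486]);
translate([426, 469, 182]) cube([1757, 27, 181]);
translate([426, 1792, 182]) cube([1757, 27, 181]);
translate([338, 557, 182]) cube([27, 1174, 181]);
translate([2244, 557, 182]) cube([27, 1174, 181]);
translate([461, 469, 363]) cube([88, 1350, 17]);
translate([584, 469, 363]) cube([88, 1350, 17]);
translate([707, 469, 363]) cube([88, 1350, 17]);
translate([830, 469, 363]) cube([88, 1350, 17]);
translate([953, 469, 363]) cube([88, 1350, 17]);
translate([1076, 469, 363]) cube([88, 1350, 17]);
translate([1199, 469, 363]) cube([88, 1350, 17]);
translate([1322, 469, 363]) cube([88, 1350, 17]);
translate([1445, 469, 363]) cube([88, 1350, 17]);
translate([1568, 469, 363]) cube([88, 1350, 17]);
translate([1691, 469, 363]) cube([88, 1350, 17]);
translate([1814, 469, 363]) cube([88, 1350, 17]);
translate([1937, 469, 363]) cube([88, 1350, 17]);
translate([2060, 469, 363]) cube([88, 1350, 17]);


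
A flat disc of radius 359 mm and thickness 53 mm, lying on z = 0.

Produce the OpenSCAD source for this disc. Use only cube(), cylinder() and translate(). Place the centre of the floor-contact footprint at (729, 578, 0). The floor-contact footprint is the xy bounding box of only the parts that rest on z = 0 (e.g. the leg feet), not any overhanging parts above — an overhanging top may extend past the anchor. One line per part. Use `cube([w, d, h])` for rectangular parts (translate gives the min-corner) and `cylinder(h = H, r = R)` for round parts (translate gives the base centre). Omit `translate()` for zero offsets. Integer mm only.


translate([729, 578, 0]) cylinder(h = 53, r = 359);


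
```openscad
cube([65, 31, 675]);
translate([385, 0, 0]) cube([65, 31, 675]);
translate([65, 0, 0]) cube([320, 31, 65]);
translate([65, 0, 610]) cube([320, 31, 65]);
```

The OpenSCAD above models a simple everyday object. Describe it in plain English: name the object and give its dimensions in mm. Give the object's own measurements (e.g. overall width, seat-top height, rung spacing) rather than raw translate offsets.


A rectangular picture frame lying in the x–z plane (depth along y). The opening is 320 mm wide (x) by 545 mm tall (z), surrounded by a border 65 mm wide on all four sides. The frame is 31 mm deep and is made of two full-height vertical stiles with two horizontal rails fitted between them.


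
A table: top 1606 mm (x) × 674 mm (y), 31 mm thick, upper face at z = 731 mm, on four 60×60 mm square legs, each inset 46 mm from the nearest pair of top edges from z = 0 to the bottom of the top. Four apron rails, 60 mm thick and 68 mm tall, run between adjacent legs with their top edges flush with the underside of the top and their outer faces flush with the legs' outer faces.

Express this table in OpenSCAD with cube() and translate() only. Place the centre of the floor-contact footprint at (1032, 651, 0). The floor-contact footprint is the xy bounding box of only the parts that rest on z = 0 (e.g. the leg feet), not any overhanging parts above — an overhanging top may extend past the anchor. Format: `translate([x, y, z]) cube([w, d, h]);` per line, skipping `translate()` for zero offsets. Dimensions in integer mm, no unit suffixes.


// leg_h = 731 - 31 = 700
// apron z = 700 - 68 = 632
translate([229, 314, 700]) cube([1606, 674, 31]);
translate([275, 360, 0]) cube([60, 60, 700]);
translate([1729, 360, 0]) cube([60, 60, 700]);
translate([275, 882, 0]) cube([60, 60, 700]);
translate([1729, 882, 0]) cube([60, 60, 700]);
translate([335, 360, 632]) cube([1394, 60, 68]);
translate([335, 882, 632]) cube([1394, 60, 68]);
translate([275, 420, 632]) cube([60, 462, 68]);
translate([1729, 420, 632]) cube([60, 462, 68]);


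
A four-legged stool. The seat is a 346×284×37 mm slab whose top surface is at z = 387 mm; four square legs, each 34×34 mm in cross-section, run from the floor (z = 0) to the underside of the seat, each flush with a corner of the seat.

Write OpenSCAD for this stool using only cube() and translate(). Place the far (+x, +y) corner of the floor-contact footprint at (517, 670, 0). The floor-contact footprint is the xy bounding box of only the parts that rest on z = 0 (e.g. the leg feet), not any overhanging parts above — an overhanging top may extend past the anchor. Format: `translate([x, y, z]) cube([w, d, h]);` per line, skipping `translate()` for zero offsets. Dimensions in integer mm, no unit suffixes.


translate([171, 386, 350]) cube([346, 284, 37]);
translate([171, 386, 0]) cube([34, 34, 350]);
translate([483, 386, 0]) cube([34, 34, 350]);
translate([171, 636, 0]) cube([34, 34, 350]);
translate([483, 636, 0]) cube([34, 34, 350]);


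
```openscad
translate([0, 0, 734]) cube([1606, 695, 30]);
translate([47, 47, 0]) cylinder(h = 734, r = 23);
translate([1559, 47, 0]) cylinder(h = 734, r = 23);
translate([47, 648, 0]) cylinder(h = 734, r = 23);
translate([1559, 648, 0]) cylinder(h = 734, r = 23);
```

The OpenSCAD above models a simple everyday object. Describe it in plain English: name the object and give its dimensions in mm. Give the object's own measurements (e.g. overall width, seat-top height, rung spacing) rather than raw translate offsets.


A rectangular dining table. The top is 1606×695×30 mm with its upper surface at z = 764 mm. It stands on four round legs of 46 mm diameter, each leg's bounding box inset 24 mm from the nearest pair of top edges, running from the floor to the underside of the top.


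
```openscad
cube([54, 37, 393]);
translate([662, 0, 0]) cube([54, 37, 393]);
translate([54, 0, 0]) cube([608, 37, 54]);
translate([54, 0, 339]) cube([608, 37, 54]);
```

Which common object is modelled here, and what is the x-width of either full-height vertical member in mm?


A picture frame. The border width is 54 mm.

Four thin pieces enclosing a rectangular opening — a picture frame. The two full-height stiles are 393 mm tall; the top rail sits at z = 339 and is 54 mm tall, so the border above the opening is 393 − 339 = 54 mm, matching the stile x-width.


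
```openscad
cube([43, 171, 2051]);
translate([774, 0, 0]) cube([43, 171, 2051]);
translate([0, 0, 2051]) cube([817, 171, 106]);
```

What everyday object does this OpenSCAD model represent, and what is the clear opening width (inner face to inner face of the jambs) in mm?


A door frame. The clear opening width is 731 mm.

Two 2051 mm tall posts with a header on top — a door frame. The left jamb is 43 mm wide at x = 0; the right jamb starts at x = 774. The clear opening is 774 − 43 = 731 mm.


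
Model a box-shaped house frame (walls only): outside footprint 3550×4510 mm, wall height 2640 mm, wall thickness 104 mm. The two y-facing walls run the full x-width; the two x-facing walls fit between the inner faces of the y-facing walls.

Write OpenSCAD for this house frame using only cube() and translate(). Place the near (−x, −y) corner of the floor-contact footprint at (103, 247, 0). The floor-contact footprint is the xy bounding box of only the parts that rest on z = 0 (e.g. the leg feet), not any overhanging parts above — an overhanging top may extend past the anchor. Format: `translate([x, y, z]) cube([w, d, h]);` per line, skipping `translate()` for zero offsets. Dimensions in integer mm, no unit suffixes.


translate([103, 247, 0]) cube([3550, 104, 2640]);
translate([103, 4653, 0]) cube([3550, 104, 2640]);
translate([103, 351, 0]) cube([104, 4302, 2640]);
translate([3549, 351, 0]) cube([104, 4302, 2640]);


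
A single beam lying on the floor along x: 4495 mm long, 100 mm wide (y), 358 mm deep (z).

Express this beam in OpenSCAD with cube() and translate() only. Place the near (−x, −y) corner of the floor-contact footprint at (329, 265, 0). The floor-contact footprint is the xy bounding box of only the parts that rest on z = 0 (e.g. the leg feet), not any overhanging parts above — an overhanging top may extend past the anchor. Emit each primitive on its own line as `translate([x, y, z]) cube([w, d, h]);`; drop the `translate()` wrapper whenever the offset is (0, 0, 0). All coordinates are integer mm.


translate([329, 265, 0]) cube([4495, 100, 358]);


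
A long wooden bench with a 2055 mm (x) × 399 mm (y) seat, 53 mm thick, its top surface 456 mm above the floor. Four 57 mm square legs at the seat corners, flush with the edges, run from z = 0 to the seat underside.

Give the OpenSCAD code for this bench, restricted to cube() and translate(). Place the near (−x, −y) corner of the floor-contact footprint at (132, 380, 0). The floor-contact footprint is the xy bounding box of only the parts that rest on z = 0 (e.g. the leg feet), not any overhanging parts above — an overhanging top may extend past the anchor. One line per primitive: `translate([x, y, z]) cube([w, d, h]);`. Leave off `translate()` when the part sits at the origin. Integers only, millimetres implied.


translate([132, 380, 403]) cube([2055, 399, 53]);
translate([132, 380, 0]) cube([57, 57, 403]);
translate([132, 722, 0]) cube([57, 57, 403]);
translate([2130, 380, 0]) cube([57, 57, 403]);
translate([2130, 722, 0]) cube([57, 57, 403]);


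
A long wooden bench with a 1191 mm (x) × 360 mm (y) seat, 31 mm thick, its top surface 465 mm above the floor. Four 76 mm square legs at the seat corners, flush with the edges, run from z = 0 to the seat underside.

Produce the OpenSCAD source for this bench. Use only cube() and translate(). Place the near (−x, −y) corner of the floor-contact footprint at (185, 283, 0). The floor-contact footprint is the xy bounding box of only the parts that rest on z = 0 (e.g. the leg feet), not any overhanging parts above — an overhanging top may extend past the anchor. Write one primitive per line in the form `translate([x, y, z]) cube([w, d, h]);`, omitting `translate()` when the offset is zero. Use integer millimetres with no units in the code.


translate([185, 283, 434]) cube([1191, 360, 31]);
translate([185, 283, 0]) cube([76, 76, 434]);
translate([185, 567, 0]) cube([76, 76, 434]);
translate([1300, 283, 0]) cube([76, 76, 434]);
translate([1300, 567, 0]) cube([76, 76, 434]);


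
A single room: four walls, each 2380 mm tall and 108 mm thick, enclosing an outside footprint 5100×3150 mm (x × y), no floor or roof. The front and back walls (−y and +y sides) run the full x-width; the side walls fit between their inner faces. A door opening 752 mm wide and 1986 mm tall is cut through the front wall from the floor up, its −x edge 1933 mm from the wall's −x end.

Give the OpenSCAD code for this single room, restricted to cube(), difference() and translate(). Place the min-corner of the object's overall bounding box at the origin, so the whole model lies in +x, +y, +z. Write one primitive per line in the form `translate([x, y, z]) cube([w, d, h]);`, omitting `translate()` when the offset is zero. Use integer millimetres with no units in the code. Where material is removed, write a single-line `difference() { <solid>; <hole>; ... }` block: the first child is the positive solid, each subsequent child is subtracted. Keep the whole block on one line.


difference() { cube([5100, 108, 2380]); translate([1933, 0, 0]) cube([752, 108, 1986]); }
translate([0, 3042, 0]) cube([5100, 108, 2380]);
translate([0, 108, 0]) cube([108, 2934, 2380]);
translate([4992, 108, 0]) cube([108, 2934, 2380]);


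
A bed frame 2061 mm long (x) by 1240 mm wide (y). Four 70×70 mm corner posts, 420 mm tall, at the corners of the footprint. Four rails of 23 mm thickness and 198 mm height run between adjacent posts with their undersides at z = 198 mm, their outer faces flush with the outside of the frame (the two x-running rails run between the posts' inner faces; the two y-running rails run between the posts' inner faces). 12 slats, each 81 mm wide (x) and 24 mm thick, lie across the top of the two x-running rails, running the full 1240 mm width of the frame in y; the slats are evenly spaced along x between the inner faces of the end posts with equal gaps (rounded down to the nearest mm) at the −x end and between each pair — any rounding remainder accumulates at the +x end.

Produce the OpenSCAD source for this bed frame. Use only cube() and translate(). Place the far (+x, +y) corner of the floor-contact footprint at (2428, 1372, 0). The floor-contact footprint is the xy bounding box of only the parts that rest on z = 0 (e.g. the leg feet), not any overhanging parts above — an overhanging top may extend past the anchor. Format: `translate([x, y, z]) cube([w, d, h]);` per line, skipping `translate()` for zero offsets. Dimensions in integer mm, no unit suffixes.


translate([367, 132, 0]) cube([70, 70, 420]);
translate([367, 1302, 0]) cube([70, 70, 420]);
translate([2358, 132, 0]) cube([70, 70, 420]);
translate([2358, 1302, 0]) cube([70, 70, 420]);
translate([437, 132, 198]) cube([1921, 23, 198]);
translate([437, 1349, 198]) cube([1921, 23, 198]);
translate([367, 202, 198]) cube([23, 1100, 198]);
translate([2405, 202, 198]) cube([23, 1100, 198]);
translate([510, 132, 396]) cube([81, 1240, 24]);
translate([664, 132, 396]) cube([81, 1240, 24]);
translate([818, 132, 396]) cube([81, 1240, 24]);
translate([972, 132, 396]) cube([81, 1240, 24]);
translate([1126, 132, 396]) cube([81, 1240, 24]);
translate([1280, 132, 396]) cube([81, 1240, 24]);
translate([1434, 132, 396]) cube([81, 1240, 24]);
translate([1588, 132, 396]) cube([81, 1240, 24]);
translate([1742, 132, 396]) cube([81, 1240, 24]);
translate([1896, 132, 396]) cube([81, 1240, 24]);
translate([2050, 132, 396]) cube([81, 1240, 24]);
translate([2204, 132, 396]) cube([81, 1240, 24]);


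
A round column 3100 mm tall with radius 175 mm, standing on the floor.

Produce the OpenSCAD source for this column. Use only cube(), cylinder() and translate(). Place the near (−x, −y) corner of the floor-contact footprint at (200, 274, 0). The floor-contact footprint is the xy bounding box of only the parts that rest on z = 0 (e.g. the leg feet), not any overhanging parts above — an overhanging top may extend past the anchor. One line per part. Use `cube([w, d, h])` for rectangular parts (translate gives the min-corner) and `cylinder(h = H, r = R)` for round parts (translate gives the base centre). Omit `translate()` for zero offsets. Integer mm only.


translate([375, 449, 0]) cylinder(h = 3100, r = 175);


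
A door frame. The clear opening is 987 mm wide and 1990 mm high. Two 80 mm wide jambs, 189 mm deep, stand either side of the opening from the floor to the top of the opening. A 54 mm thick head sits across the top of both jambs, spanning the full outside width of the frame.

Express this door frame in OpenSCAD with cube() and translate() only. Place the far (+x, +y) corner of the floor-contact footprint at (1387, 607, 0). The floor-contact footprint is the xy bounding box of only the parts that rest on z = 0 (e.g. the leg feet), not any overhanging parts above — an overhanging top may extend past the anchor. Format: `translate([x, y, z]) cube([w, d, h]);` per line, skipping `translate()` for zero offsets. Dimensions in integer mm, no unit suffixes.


translate([240, 418, 0]) cube([80, 189, 1990]);
translate([1307, 418, 0]) cube([80, 189, 1990]);
translate([240, 418, 1990]) cube([1147, 189, 54]);


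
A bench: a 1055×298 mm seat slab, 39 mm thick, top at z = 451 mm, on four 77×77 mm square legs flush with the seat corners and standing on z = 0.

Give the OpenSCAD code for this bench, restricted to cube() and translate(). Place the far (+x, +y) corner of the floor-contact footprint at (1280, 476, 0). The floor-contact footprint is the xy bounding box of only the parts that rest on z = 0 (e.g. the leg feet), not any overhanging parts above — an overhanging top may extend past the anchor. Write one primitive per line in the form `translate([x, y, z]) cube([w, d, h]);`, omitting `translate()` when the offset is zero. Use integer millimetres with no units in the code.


// leg_h = 451 − 39 = 412
translate([225, 178, 412]) cube([1055, 298, 39]);
translate([225, 178, 0]) cube([77, 77, 412]);
translate([225, 399, 0]) cube([77, 77, 412]);
translate([1203, 178, 0]) cube([77, 77, 412]);
translate([1203, 399, 0]) cube([77, 77, 412]);


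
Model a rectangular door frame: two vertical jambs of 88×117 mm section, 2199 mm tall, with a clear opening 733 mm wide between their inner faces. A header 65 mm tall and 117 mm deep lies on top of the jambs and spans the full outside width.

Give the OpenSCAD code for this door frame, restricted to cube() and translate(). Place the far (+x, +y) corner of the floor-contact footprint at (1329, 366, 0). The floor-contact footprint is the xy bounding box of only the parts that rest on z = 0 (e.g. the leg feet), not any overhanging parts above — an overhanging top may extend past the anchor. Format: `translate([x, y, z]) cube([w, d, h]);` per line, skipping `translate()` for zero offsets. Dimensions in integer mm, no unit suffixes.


translate([420, 249, 0]) cube([88, 117, 2199]);
translate([1241, 249, 0]) cube([88, 117, 2199]);
translate([420, 249, 2199]) cube([909, 117, 65]);


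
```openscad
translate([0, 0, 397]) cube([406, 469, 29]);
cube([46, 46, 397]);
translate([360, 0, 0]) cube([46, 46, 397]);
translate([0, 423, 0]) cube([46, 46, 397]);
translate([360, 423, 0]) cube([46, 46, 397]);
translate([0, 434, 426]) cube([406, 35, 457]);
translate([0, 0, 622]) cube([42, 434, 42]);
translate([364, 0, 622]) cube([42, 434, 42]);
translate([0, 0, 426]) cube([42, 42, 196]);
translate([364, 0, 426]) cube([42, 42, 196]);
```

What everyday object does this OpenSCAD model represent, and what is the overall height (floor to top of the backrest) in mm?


A chair. The overall height is 883 mm.

A slab on four corner posts with a tall panel at the back — a chair. The seat slab sits at z = 397 with thickness 29, and the 457 mm backrest starts at the seat top, so the overall height is 397 + 29 + 457 = 883 mm.


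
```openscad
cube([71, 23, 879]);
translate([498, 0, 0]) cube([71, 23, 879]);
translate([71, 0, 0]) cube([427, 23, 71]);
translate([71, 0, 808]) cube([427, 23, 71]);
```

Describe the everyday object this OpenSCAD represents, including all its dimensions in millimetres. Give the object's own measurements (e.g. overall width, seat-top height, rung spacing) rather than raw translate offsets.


A rectangular picture frame lying in the x–z plane (depth along y). The opening is 427 mm wide (x) by 737 mm tall (z), surrounded by a border 71 mm wide on all four sides. The frame is 23 mm deep and is made of two full-height vertical stiles with two horizontal rails fitted between them.


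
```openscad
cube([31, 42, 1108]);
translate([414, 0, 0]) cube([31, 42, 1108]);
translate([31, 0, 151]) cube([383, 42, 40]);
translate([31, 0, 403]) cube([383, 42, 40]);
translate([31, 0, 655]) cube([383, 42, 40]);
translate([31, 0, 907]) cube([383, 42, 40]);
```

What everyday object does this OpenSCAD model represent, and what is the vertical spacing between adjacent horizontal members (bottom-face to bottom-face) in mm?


A ladder. The rung spacing is 252 mm.

Two tall 31×42 posts with 4 short bars between them — a ladder. Adjacent rungs sit at z = 151 and z = 403, so the spacing is 403 − 151 = 252 mm.


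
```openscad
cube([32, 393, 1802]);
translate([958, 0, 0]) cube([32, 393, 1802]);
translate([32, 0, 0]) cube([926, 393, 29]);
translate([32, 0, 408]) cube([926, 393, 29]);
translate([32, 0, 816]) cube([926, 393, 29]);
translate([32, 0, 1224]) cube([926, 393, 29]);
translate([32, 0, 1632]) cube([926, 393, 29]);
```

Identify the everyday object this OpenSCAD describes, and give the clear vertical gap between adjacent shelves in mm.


A bookshelf. The clear shelf gap is 379 mm.

Two tall side panels with 5 horizontal boards between them — a bookshelf. The first two shelf undersides are at z = 0 and z = 408; with shelf thickness 29, the clear gap is 408 − 0 − 29 = 379 mm.


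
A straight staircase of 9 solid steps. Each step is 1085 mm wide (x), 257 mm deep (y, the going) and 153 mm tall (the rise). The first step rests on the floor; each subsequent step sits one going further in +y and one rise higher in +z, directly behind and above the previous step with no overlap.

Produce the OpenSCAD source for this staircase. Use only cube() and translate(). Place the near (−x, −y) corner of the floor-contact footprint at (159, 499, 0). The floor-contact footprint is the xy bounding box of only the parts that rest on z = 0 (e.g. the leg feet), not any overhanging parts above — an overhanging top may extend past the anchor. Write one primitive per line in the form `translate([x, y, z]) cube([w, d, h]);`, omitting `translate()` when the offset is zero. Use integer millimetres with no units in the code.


translate([159, 499, 0]) cube([1085, 257, 153]);
translate([159, 756, 153]) cube([1085, 257, 153]);
translate([159, 1013, 306]) cube([1085, 257, 153]);
translate([159, 1270, 459]) cube([1085, 257, 153]);
translate([159, 1527, 612]) cube([1085, 257, 153]);
translate([159, 1784, 765]) cube([1085, 257, 153]);
translate([159, 2041, 918]) cube([1085, 257, 153]);
translate([159, 2298, 1071]) cube([1085, 257, 153]);
translate([159, 2555, 1224]) cube([1085, 257, 153]);


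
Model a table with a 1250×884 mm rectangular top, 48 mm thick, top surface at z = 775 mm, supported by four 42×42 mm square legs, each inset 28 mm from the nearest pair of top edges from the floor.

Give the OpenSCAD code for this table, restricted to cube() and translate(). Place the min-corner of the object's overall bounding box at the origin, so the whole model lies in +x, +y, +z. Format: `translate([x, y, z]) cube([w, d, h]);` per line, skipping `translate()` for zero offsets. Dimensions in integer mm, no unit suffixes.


translate([0, 0, 727]) cube([1250, 884, 48]);
translate([28, 28, 0]) cube([42, 42, 727]);
translate([1180, 28, 0]) cube([42, 42, 727]);
translate([28, 814, 0]) cube([42, 42, 727]);
translate([1180, 814, 0]) cube([42, 42, 727]);


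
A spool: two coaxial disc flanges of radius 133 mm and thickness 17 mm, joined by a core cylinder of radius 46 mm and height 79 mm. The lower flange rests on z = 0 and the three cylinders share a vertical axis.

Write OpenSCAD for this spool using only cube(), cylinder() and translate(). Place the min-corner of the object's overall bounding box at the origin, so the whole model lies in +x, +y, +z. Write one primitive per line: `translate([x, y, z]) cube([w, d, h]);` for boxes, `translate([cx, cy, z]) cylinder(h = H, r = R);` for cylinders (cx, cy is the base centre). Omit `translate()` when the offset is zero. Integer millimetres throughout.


translate([133, 133, 0]) cylinder(h = 17, r = 133);
translate([133, 133, 17]) cylinder(h = 79, r = 46);
translate([133, 133, 96]) cylinder(h = 17, r = 133);


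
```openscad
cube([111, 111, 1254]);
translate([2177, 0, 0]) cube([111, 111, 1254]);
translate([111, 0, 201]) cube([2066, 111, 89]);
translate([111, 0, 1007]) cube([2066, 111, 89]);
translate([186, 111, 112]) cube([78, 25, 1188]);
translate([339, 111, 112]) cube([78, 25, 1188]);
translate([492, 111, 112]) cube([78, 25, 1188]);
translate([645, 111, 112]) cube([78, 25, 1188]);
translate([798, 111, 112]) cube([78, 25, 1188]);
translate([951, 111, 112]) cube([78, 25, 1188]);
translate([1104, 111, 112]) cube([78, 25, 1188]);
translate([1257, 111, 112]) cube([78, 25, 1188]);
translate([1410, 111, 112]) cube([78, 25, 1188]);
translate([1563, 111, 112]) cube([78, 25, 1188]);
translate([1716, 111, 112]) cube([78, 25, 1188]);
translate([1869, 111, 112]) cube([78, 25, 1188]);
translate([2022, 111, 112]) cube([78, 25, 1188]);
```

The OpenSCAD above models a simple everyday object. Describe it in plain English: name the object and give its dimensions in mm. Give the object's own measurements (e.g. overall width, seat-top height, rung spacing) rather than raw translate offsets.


A fence section. Two 111×111 mm posts, 1254 mm tall, stand on the floor with a clear span of 2066 mm between their inner faces. Two horizontal rails of 111×89 mm section span the gap between the posts with their undersides at z = 201 mm and z = 1007 mm, flush with the posts' −y face. 13 pickets, each 78 mm wide, 25 mm thick and 1188 mm tall, are fixed to the +y face of the rails with their bottoms at z = 112 mm, spaced across the span with a 75 mm gap after the −x post and between neighbouring pickets, with 77 mm left before the +x post.


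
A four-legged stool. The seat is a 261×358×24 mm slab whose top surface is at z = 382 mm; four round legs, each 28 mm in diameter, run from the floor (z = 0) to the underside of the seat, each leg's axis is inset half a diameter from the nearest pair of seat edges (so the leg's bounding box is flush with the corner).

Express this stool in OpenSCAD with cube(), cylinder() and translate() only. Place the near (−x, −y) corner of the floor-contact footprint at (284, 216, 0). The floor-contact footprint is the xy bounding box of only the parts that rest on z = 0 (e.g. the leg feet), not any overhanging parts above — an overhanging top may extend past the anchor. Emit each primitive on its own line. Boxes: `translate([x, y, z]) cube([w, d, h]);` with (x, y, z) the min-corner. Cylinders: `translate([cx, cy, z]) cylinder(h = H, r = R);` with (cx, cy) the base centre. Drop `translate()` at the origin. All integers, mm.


// leg_h = 382 - 24 = 358
translate([284, 216, 358]) cube([261, 358, 24]);
translate([298, 230, 0]) cylinder(h = 358, r = 14);
translate([531, 230, 0]) cylinder(h = 358, r = 14);
translate([298, 560, 0]) cylinder(h = 358, r = 14);
translate([531, 560, 0]) cylinder(h = 358, r = 14);


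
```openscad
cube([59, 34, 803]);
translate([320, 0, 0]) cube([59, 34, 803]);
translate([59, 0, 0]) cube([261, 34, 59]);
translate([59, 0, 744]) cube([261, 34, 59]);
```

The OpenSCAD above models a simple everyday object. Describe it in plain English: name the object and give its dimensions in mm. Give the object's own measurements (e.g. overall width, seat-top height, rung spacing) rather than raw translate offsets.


A rectangular picture frame lying in the x–z plane (depth along y). The opening is 261 mm wide (x) by 685 mm tall (z), surrounded by a border 59 mm wide on all four sides. The frame is 34 mm deep and is made of two full-height vertical stiles with two horizontal rails fitted between them.


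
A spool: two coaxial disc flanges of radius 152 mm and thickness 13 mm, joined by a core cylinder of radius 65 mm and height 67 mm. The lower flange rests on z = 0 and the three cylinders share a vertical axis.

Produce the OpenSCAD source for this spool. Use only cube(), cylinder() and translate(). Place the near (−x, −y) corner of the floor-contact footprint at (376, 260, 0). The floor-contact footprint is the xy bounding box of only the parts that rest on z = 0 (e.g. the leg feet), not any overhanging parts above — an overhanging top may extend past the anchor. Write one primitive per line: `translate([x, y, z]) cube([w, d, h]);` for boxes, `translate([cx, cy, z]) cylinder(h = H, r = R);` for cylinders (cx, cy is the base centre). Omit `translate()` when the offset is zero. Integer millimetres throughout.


translate([528, 412, 0]) cylinder(h = 13, r = 152);
translate([528, 412, 13]) cylinder(h = 67, r = 65);
translate([528, 412, 80]) cylinder(h = 13, r = 152);


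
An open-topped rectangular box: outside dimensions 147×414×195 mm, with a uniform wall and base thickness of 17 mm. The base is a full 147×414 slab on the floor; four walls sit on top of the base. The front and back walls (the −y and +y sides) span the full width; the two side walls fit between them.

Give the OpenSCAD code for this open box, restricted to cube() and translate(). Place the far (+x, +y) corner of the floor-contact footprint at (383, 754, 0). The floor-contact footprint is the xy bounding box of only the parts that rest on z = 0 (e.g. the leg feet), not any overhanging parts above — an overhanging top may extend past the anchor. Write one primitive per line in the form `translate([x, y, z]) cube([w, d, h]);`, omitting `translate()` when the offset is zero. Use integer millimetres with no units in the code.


translate([236, 340, 0]) cube([147, 414, 17]);
translate([236, 340, 17]) cube([147, 17, 178]);
translate([236, 737, 17]) cube([147, 17, 178]);
translate([236, 357, 17]) cube([17, 380, 178]);
translate([366, 357, 17]) cube([17, 380, 178]);


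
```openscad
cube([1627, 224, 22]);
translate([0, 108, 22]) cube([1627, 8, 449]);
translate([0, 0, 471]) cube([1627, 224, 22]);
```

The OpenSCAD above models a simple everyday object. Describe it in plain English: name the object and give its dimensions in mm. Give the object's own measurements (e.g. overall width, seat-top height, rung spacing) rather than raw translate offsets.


An I-beam lying along x, 1627 mm long. Overall section height 493 mm. Two flanges 224 mm wide (y) and 22 mm thick, one on the floor and one at the top; a web 8 mm thick runs between them, centred on the flange width.


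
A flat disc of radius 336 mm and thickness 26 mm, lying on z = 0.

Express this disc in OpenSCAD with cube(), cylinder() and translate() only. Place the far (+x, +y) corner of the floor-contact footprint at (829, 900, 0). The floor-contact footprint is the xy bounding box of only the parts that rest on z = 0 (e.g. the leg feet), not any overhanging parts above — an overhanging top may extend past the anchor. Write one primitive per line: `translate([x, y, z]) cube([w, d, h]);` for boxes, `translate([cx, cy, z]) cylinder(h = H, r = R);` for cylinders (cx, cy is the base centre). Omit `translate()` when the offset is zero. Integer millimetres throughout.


translate([493, 564, 0]) cylinder(h = 26, r = 336);


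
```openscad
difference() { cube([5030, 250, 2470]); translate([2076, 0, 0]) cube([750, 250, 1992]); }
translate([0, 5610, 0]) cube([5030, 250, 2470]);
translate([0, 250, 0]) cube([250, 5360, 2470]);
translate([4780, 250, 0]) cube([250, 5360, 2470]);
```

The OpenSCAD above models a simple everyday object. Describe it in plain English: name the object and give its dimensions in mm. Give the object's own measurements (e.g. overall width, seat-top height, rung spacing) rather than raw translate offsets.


A single room: four walls, each 2470 mm tall and 250 mm thick, enclosing an outside footprint 5030×5860 mm (x × y), no floor or roof. The front and back walls (−y and +y sides) run the full x-width; the side walls fit between their inner faces. A door opening 750 mm wide and 1992 mm tall is cut through the front wall from the floor up, its −x edge 2076 mm from the wall's −x end.


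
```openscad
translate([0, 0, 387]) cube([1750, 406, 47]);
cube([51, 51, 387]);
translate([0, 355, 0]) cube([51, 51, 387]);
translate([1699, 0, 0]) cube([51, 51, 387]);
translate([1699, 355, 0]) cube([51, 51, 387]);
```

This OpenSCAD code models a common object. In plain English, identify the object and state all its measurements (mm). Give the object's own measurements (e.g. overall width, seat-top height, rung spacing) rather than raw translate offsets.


A long wooden bench with a 1750 mm (x) × 406 mm (y) seat, 47 mm thick, its top surface 434 mm above the floor. Four 51 mm square legs at the seat corners, flush with the edges, run from z = 0 to the seat underside.


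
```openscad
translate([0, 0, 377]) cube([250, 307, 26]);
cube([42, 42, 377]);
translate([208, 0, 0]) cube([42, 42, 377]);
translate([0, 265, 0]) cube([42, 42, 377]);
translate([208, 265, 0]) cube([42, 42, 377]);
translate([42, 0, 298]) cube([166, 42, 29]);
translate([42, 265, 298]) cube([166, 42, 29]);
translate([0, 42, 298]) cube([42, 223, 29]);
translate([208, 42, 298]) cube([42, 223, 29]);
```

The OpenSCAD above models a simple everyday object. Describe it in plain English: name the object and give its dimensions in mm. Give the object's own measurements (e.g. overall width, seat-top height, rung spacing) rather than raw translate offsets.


A simple wooden stool: a rectangular seat 250 mm (x) by 307 mm (y), 26 mm thick, top face at z = 403 mm, on four square legs, each 42×42 mm in cross-section. The legs rest on z = 0, each flush with a corner of the seat. Four stretchers, 42 mm wide and 29 mm tall, connect adjacent legs with their undersides at z = 298 mm, each running between the inner faces of the legs it joins and aligned with the legs' outer faces on the other axis.
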